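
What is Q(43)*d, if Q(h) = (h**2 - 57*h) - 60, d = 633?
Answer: -419046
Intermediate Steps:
Q(h) = -60 + h**2 - 57*h
Q(43)*d = (-60 + 43**2 - 57*43)*633 = (-60 + 1849 - 2451)*633 = -662*633 = -419046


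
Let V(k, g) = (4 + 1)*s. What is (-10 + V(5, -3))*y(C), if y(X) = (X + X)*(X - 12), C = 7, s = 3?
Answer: -350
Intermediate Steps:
V(k, g) = 15 (V(k, g) = (4 + 1)*3 = 5*3 = 15)
y(X) = 2*X*(-12 + X) (y(X) = (2*X)*(-12 + X) = 2*X*(-12 + X))
(-10 + V(5, -3))*y(C) = (-10 + 15)*(2*7*(-12 + 7)) = 5*(2*7*(-5)) = 5*(-70) = -350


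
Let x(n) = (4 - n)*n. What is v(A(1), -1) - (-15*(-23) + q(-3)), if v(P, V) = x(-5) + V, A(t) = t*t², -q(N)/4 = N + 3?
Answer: -391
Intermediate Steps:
x(n) = n*(4 - n)
q(N) = -12 - 4*N (q(N) = -4*(N + 3) = -4*(3 + N) = -12 - 4*N)
A(t) = t³
v(P, V) = -45 + V (v(P, V) = -5*(4 - 1*(-5)) + V = -5*(4 + 5) + V = -5*9 + V = -45 + V)
v(A(1), -1) - (-15*(-23) + q(-3)) = (-45 - 1) - (-15*(-23) + (-12 - 4*(-3))) = -46 - (345 + (-12 + 12)) = -46 - (345 + 0) = -46 - 1*345 = -46 - 345 = -391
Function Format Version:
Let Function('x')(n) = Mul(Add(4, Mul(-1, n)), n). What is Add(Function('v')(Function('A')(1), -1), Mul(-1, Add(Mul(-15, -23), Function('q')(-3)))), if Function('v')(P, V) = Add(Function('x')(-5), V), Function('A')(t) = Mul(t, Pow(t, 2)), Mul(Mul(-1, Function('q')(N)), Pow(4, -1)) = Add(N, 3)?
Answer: -391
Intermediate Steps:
Function('x')(n) = Mul(n, Add(4, Mul(-1, n)))
Function('q')(N) = Add(-12, Mul(-4, N)) (Function('q')(N) = Mul(-4, Add(N, 3)) = Mul(-4, Add(3, N)) = Add(-12, Mul(-4, N)))
Function('A')(t) = Pow(t, 3)
Function('v')(P, V) = Add(-45, V) (Function('v')(P, V) = Add(Mul(-5, Add(4, Mul(-1, -5))), V) = Add(Mul(-5, Add(4, 5)), V) = Add(Mul(-5, 9), V) = Add(-45, V))
Add(Function('v')(Function('A')(1), -1), Mul(-1, Add(Mul(-15, -23), Function('q')(-3)))) = Add(Add(-45, -1), Mul(-1, Add(Mul(-15, -23), Add(-12, Mul(-4, -3))))) = Add(-46, Mul(-1, Add(345, Add(-12, 12)))) = Add(-46, Mul(-1, Add(345, 0))) = Add(-46, Mul(-1, 345)) = Add(-46, -345) = -391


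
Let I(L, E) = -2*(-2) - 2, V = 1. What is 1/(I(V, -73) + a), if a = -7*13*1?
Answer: -1/89 ≈ -0.011236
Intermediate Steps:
I(L, E) = 2 (I(L, E) = 4 - 2 = 2)
a = -91 (a = -91*1 = -91)
1/(I(V, -73) + a) = 1/(2 - 91) = 1/(-89) = -1/89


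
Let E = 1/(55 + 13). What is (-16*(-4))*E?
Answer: 16/17 ≈ 0.94118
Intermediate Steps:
E = 1/68 ≈ 0.014706
(-16*(-4))*E = -16*(-4)*(1/68) = 64*(1/68) = 16/17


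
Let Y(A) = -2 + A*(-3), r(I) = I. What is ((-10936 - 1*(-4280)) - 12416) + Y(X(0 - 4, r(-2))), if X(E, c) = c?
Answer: -19068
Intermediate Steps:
Y(A) = -2 - 3*A
((-10936 - 1*(-4280)) - 12416) + Y(X(0 - 4, r(-2))) = ((-10936 - 1*(-4280)) - 12416) + (-2 - 3*(-2)) = ((-10936 + 4280) - 12416) + (-2 + 6) = (-6656 - 12416) + 4 = -19072 + 4 = -19068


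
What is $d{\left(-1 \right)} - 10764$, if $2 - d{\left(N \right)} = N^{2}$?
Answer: $-10763$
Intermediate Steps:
$d{\left(N \right)} = 2 - N^{2}$
$d{\left(-1 \right)} - 10764 = \left(2 - \left(-1\right)^{2}\right) - 10764 = \left(2 - 1\right) - 10764 = 1 - 10764 = -10763$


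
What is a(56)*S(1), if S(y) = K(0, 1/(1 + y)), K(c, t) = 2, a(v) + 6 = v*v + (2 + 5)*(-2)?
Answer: 6232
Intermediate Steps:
a(v) = -20 + v**2 (a(v) = -6 + (v*v + (2 + 5)*(-2)) = -6 + (v**2 + 7*(-2)) = -6 + (v**2 - 14) = -6 + (-14 + v**2) = -20 + v**2)
S(y) = 2
a(56)*S(1) = (-20 + 56**2)*2 = (-20 + 3136)*2 = 3116*2 = 6232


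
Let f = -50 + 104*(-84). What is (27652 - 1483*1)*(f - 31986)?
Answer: -1066962468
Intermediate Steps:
f = -8786 (f = -50 - 8736 = -8786)
(27652 - 1483*1)*(f - 31986) = (27652 - 1483*1)*(-8786 - 31986) = (27652 - 1483)*(-40772) = 26169*(-40772) = -1066962468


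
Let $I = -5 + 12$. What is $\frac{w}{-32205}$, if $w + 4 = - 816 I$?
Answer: $\frac{5716}{32205} \approx 0.17749$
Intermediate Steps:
$I = 7$
$w = -5716$ ($w = -4 - 5712 = -5716$)
$\frac{w}{-32205} = - \frac{5716}{-32205} = \left(-5716\right) \left(- \frac{1}{32205}\right) = \frac{5716}{32205}$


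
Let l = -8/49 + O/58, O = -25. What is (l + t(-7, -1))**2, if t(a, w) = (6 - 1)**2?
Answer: 4810948321/8076964 ≈ 595.64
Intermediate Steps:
t(a, w) = 25 (t(a, w) = 5**2 = 25)
l = -1689/2842 (l = -8/49 - 25/58 = -1689/2842 ≈ -0.59430)
(l + t(-7, -1))**2 = (-1689/2842 + 25)**2 = (69361/2842)**2 = 4810948321/8076964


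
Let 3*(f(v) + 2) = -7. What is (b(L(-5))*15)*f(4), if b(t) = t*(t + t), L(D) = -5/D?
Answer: -130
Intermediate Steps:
f(v) = -13/3 (f(v) = -2 + (⅓)*(-7) = -2 - 7/3 = -13/3)
b(t) = 2*t² (b(t) = t*(2*t) = 2*t²)
(b(L(-5))*15)*f(4) = ((2*(-5/(-5))²)*15)*(-13/3) = ((2*(-5*(-⅕))²)*15)*(-13/3) = ((2*1²)*15)*(-13/3) = ((2*1)*15)*(-13/3) = (2*15)*(-13/3) = 30*(-13/3) = -130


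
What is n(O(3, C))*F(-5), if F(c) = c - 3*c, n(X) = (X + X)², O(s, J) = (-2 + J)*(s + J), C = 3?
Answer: 1440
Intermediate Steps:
O(s, J) = (-2 + J)*(J + s)
n(X) = 4*X² (n(X) = (2*X)² = 4*X²)
F(c) = -2*c
n(O(3, C))*F(-5) = (4*(3² - 2*3 - 2*3 + 3*3)²)*(-2*(-5)) = (4*(9 - 6 - 6 + 9)²)*10 = (4*6²)*10 = (4*36)*10 = 144*10 = 1440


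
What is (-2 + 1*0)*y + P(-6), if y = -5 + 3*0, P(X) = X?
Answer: 4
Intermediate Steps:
y = -5 (y = -5 + 0 = -5)
(-2 + 1*0)*y + P(-6) = (-2 + 1*0)*(-5) - 6 = (-2 + 0)*(-5) - 6 = -2*(-5) - 6 = 10 - 6 = 4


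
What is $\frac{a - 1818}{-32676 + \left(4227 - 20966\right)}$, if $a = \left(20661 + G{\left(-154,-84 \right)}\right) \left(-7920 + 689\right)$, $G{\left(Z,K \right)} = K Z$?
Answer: $\frac{48588345}{9883} \approx 4916.4$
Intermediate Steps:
$a = -242939907$ ($a = \left(20661 - -12936\right) \left(-7920 + 689\right) = \left(20661 + 12936\right) \left(-7231\right) = 33597 \left(-7231\right) = -242939907$)
$\frac{a - 1818}{-32676 + \left(4227 - 20966\right)} = \frac{-242939907 - 1818}{-32676 + \left(4227 - 20966\right)} = - \frac{242941725}{-32676 - 16739} = - \frac{242941725}{-49415} = \left(-242941725\right) \left(- \frac{1}{49415}\right) = \frac{48588345}{9883}$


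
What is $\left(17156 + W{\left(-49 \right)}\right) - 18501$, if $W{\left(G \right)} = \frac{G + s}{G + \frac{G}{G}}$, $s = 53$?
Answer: $- \frac{16141}{12} \approx -1345.1$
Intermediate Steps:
$W{\left(G \right)} = \frac{53 + G}{1 + G}$ ($W{\left(G \right)} = \frac{G + 53}{G + \frac{G}{G}} = \frac{53 + G}{G + 1} = \frac{53 + G}{1 + G}$)
$\left(17156 + W{\left(-49 \right)}\right) - 18501 = \left(17156 + \frac{53 - 49}{1 - 49}\right) - 18501 = \left(17156 + \frac{1}{-48} \cdot 4\right) - 18501 = \left(17156 - \frac{1}{12}\right) - 18501 = \frac{205871}{12} - 18501 = - \frac{16141}{12}$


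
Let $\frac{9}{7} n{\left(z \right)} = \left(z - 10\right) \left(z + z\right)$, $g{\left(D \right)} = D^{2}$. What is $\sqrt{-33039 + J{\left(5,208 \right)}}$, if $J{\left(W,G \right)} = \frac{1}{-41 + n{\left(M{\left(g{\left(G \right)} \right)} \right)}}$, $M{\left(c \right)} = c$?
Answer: $\frac{2 i \sqrt{69991263652588802591210}}{2910974935} \approx 181.77 i$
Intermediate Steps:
$n{\left(z \right)} = \frac{14 z \left(-10 + z\right)}{9}$ ($n{\left(z \right)} = \frac{7 \left(z - 10\right) \left(z + z\right)}{9} = \frac{7 \left(-10 + z\right) 2 z}{9} = \frac{7 \cdot 2 z \left(-10 + z\right)}{9} = \frac{14 z \left(-10 + z\right)}{9}$)
$J{\left(W,G \right)} = \frac{1}{-41 + \frac{14 G^{2} \left(-10 + G^{2}\right)}{9}}$
$\sqrt{-33039 + J{\left(5,208 \right)}} = \sqrt{-33039 + \frac{9}{-369 + 14 \cdot 208^{2} \left(-10 + 208^{2}\right)}} = \sqrt{-33039 + \frac{9}{-369 + 14 \cdot 43264 \left(-10 + 43264\right)}} = \sqrt{-33039 + \frac{9}{-369 + 14 \cdot 43264 \cdot 43254}} = \sqrt{-33039 + \frac{9}{-369 + 26198774784}} = \sqrt{-33039 + \frac{9}{26198774415}} = \sqrt{-33039 + 9 \cdot \frac{1}{26198774415}} = \sqrt{-33039 + \frac{1}{2910974935}} = \sqrt{- \frac{96175700877464}{2910974935}} = \frac{2 i \sqrt{69991263652588802591210}}{2910974935}$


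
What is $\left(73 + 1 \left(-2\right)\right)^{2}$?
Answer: $5041$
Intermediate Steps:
$\left(73 + 1 \left(-2\right)\right)^{2} = \left(73 - 2\right)^{2} = 71^{2} = 5041$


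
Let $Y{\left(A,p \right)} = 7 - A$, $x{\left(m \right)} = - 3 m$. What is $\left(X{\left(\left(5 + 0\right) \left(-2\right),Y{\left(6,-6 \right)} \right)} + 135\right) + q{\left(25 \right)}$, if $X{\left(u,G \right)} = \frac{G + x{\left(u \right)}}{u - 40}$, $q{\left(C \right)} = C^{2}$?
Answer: $\frac{37969}{50} \approx 759.38$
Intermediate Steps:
$X{\left(u,G \right)} = \frac{G - 3 u}{-40 + u}$ ($X{\left(u,G \right)} = \frac{G - 3 u}{u - 40} = \frac{G - 3 u}{-40 + u}$)
$\left(X{\left(\left(5 + 0\right) \left(-2\right),Y{\left(6,-6 \right)} \right)} + 135\right) + q{\left(25 \right)} = \left(\frac{\left(7 - 6\right) - 3 \left(5 + 0\right) \left(-2\right)}{-40 + \left(5 + 0\right) \left(-2\right)} + 135\right) + 25^{2} = \left(\frac{\left(7 - 6\right) - 3 \cdot 5 \left(-2\right)}{-40 + 5 \left(-2\right)} + 135\right) + 625 = \left(\frac{1 - -30}{-40 - 10} + 135\right) + 625 = \left(\frac{1 + 30}{-50} + 135\right) + 625 = \left(\left(- \frac{1}{50}\right) 31 + 135\right) + 625 = \left(- \frac{31}{50} + 135\right) + 625 = \frac{6719}{50} + 625 = \frac{37969}{50}$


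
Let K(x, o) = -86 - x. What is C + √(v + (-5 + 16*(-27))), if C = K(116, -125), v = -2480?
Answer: -202 + I*√2917 ≈ -202.0 + 54.009*I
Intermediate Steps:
C = -202 (C = -86 - 1*116 = -86 - 116 = -202)
C + √(v + (-5 + 16*(-27))) = -202 + √(-2480 + (-5 + 16*(-27))) = -202 + √(-2480 + (-5 - 432)) = -202 + √(-2480 - 437) = -202 + √(-2917) = -202 + I*√2917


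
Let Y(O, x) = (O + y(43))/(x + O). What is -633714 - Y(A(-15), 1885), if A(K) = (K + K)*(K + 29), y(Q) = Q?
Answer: -928390633/1465 ≈ -6.3371e+5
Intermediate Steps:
A(K) = 2*K*(29 + K) (A(K) = (2*K)*(29 + K) = 2*K*(29 + K))
Y(O, x) = (43 + O)/(O + x) (Y(O, x) = (O + 43)/(x + O) = (43 + O)/(O + x))
-633714 - Y(A(-15), 1885) = -633714 - (43 + 2*(-15)*(29 - 15))/(2*(-15)*(29 - 15) + 1885) = -633714 - (43 + 2*(-15)*14)/(2*(-15)*14 + 1885) = -633714 - (43 - 420)/(-420 + 1885) = -633714 - (-377)/1465 = -633714 - 1*(-377/1465) = -633714 + 377/1465 = -928390633/1465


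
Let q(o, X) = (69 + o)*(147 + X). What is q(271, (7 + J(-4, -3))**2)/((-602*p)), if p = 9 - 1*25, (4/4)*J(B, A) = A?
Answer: 13855/2408 ≈ 5.7537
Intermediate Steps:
J(B, A) = A
p = -16 (p = 9 - 25 = -16)
q(271, (7 + J(-4, -3))**2)/((-602*p)) = (10143 + 69*(7 - 3)**2 + 147*271 + (7 - 3)**2*271)/((-602*(-16))) = (10143 + 69*4**2 + 39837 + 4**2*271)/9632 = (10143 + 69*16 + 39837 + 16*271)*(1/9632) = (10143 + 1104 + 39837 + 4336)*(1/9632) = 55420*(1/9632) = 13855/2408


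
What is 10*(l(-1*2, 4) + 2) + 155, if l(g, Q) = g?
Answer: 155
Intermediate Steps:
10*(l(-1*2, 4) + 2) + 155 = 10*(-1*2 + 2) + 155 = 10*(-2 + 2) + 155 = 10*0 + 155 = 0 + 155 = 155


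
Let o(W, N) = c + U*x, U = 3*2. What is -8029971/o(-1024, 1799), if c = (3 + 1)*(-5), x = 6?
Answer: -8029971/16 ≈ -5.0187e+5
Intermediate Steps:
U = 6
c = -20 (c = 4*(-5) = -20)
o(W, N) = 16 (o(W, N) = -20 + 6*6 = -20 + 36 = 16)
-8029971/o(-1024, 1799) = -8029971/16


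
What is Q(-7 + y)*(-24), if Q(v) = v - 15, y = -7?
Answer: 696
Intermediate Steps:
Q(v) = -15 + v
Q(-7 + y)*(-24) = (-15 + (-7 - 7))*(-24) = (-15 - 14)*(-24) = -29*(-24) = 696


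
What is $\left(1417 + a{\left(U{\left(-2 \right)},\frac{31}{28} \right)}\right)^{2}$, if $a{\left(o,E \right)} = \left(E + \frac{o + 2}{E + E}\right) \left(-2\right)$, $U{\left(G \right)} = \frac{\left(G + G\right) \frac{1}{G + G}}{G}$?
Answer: $\frac{376295138041}{188356} \approx 1.9978 \cdot 10^{6}$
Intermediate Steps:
$U{\left(G \right)} = \frac{1}{G}$ ($U{\left(G \right)} = \frac{2 G \frac{1}{2 G}}{G} = 1 \frac{1}{G} = \frac{1}{G}$)
$a{\left(o,E \right)} = - 2 E - \frac{2 + o}{E}$ ($a{\left(o,E \right)} = \left(E + \frac{2 + o}{2 E}\right) \left(-2\right) = - 2 E - \frac{2 + o}{E}$)
$\left(1417 + a{\left(U{\left(-2 \right)},\frac{31}{28} \right)}\right)^{2} = \left(1417 + \frac{-2 - \frac{1}{-2} - 2 \left(\frac{31}{28}\right)^{2}}{31 \cdot \frac{1}{28}}\right)^{2} = \left(1417 + \frac{-2 - - \frac{1}{2} - 2 \left(31 \cdot \frac{1}{28}\right)^{2}}{31 \cdot \frac{1}{28}}\right)^{2} = \left(1417 + \frac{-2 + \frac{1}{2} - 2 \left(\frac{31}{28}\right)^{2}}{\frac{31}{28}}\right)^{2} = \left(1417 + \frac{28 \left(-2 + \frac{1}{2} - \frac{961}{392}\right)}{31}\right)^{2} = \left(1417 + \frac{28}{31} \left(- \frac{1549}{392}\right)\right)^{2} = \left(1417 - \frac{1549}{434}\right)^{2} = \left(\frac{613429}{434}\right)^{2} = \frac{376295138041}{188356}$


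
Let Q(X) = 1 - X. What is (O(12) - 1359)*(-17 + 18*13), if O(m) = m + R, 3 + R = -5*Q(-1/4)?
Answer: -1177225/4 ≈ -2.9431e+5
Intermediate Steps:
R = -37/4 (R = -3 - 5*(1 - (-1)/4) = -3 - 5*(1 - 1*(-¼)) = -3 - 5*(1 + ¼) = -3 - 5*5/4 = -3 - 25/4 = -37/4 ≈ -9.2500)
O(m) = -37/4 + m (O(m) = m - 37/4 = -37/4 + m)
(O(12) - 1359)*(-17 + 18*13) = ((-37/4 + 12) - 1359)*(-17 + 18*13) = (11/4 - 1359)*(-17 + 234) = -5425/4*217 = -1177225/4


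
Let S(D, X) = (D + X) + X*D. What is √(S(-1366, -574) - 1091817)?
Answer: I*√309673 ≈ 556.48*I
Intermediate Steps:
S(D, X) = D + X + D*X (S(D, X) = (D + X) + D*X = D + X + D*X)
√(S(-1366, -574) - 1091817) = √((-1366 - 574 - 1366*(-574)) - 1091817) = √((-1366 - 574 + 784084) - 1091817) = √(782144 - 1091817) = √(-309673) = I*√309673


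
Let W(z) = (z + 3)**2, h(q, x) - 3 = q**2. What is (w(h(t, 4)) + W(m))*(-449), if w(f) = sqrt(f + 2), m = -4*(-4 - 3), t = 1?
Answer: -431489 - 449*sqrt(6) ≈ -4.3259e+5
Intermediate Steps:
h(q, x) = 3 + q**2
m = 28 (m = -4*(-7) = 28)
W(z) = (3 + z)**2
w(f) = sqrt(2 + f)
(w(h(t, 4)) + W(m))*(-449) = (sqrt(2 + (3 + 1**2)) + (3 + 28)**2)*(-449) = (sqrt(2 + (3 + 1)) + 31**2)*(-449) = (sqrt(2 + 4) + 961)*(-449) = (sqrt(6) + 961)*(-449) = (961 + sqrt(6))*(-449) = -431489 - 449*sqrt(6)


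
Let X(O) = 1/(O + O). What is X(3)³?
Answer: 1/216 ≈ 0.0046296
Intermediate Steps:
X(O) = 1/(2*O)
X(3)³ = ((½)/3)³ = ((½)*(⅓))³ = (⅙)³ = 1/216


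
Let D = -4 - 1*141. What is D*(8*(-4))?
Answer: 4640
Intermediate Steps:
D = -145 (D = -4 - 141 = -145)
D*(8*(-4)) = -1160*(-4) = -145*(-32) = 4640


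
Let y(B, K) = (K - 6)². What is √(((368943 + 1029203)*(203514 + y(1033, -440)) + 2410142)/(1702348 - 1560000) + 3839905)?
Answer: √39475274831962994/71174 ≈ 2791.5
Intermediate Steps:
y(B, K) = (-6 + K)²
√(((368943 + 1029203)*(203514 + y(1033, -440)) + 2410142)/(1702348 - 1560000) + 3839905) = √(((368943 + 1029203)*(203514 + (-6 - 440)²) + 2410142)/(1702348 - 1560000) + 3839905) = √((1398146*(203514 + (-446)²) + 2410142)/142348 + 3839905) = √((1398146*(203514 + 198916) + 2410142)*(1/142348) + 3839905) = √((1398146*402430 + 2410142)*(1/142348) + 3839905) = √((562655894780 + 2410142)*(1/142348) + 3839905) = √(562658304922*(1/142348) + 3839905) = √(281329152461/71174 + 3839905) = √(554630550931/71174) = √39475274831962994/71174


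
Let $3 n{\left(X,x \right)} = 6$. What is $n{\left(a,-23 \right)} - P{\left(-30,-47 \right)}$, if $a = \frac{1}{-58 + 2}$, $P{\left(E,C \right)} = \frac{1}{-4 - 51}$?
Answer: $\frac{111}{55} \approx 2.0182$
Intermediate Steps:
$P{\left(E,C \right)} = - \frac{1}{55}$ ($P{\left(E,C \right)} = \frac{1}{-55} = - \frac{1}{55}$)
$a = - \frac{1}{56}$ ($a = \frac{1}{-56} = - \frac{1}{56} \approx -0.017857$)
$n{\left(X,x \right)} = 2$ ($n{\left(X,x \right)} = \frac{1}{3} \cdot 6 = 2$)
$n{\left(a,-23 \right)} - P{\left(-30,-47 \right)} = 2 - - \frac{1}{55} = 2 + \frac{1}{55} = \frac{111}{55}$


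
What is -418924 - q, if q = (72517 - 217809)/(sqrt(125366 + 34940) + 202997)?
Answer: -17262832220467448/41207621703 - 145292*sqrt(160306)/41207621703 ≈ -4.1892e+5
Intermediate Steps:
q = -145292/(202997 + sqrt(160306)) (q = -145292/(sqrt(160306) + 202997) = -145292/(202997 + sqrt(160306)) ≈ -0.71433)
-418924 - q = -418924 - (-29493840124/41207621703 + 145292*sqrt(160306)/41207621703) = -418924 + (29493840124/41207621703 - 145292*sqrt(160306)/41207621703) = -17262832220467448/41207621703 - 145292*sqrt(160306)/41207621703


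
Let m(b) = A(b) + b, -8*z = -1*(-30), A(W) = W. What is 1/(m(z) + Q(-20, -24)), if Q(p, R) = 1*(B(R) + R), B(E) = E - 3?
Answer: -2/117 ≈ -0.017094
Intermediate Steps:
B(E) = -3 + E
Q(p, R) = -3 + 2*R (Q(p, R) = 1*((-3 + R) + R) = 1*(-3 + 2*R) = -3 + 2*R)
z = -15/4 (z = -(-1)*(-30)/8 = -⅛*30 = -15/4 ≈ -3.7500)
m(b) = 2*b (m(b) = b + b = 2*b)
1/(m(z) + Q(-20, -24)) = 1/(2*(-15/4) + (-3 + 2*(-24))) = 1/(-15/2 + (-3 - 48)) = 1/(-15/2 - 51) = 1/(-117/2) = -2/117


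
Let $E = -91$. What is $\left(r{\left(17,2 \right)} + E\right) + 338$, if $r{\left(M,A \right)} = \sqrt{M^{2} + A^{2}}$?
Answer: $247 + \sqrt{293} \approx 264.12$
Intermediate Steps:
$r{\left(M,A \right)} = \sqrt{A^{2} + M^{2}}$
$\left(r{\left(17,2 \right)} + E\right) + 338 = \left(\sqrt{2^{2} + 17^{2}} - 91\right) + 338 = \left(\sqrt{4 + 289} - 91\right) + 338 = \left(\sqrt{293} - 91\right) + 338 = \left(-91 + \sqrt{293}\right) + 338 = 247 + \sqrt{293}$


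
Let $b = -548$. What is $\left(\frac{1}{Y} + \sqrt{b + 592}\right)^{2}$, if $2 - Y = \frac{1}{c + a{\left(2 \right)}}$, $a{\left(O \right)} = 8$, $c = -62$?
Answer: $\frac{525680}{11881} + \frac{216 \sqrt{11}}{109} \approx 50.818$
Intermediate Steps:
$Y = \frac{109}{54}$ ($Y = 2 - \frac{1}{-62 + 8} = 2 - \frac{1}{-54} = 2 - - \frac{1}{54} = 2 + \frac{1}{54} = \frac{109}{54} \approx 2.0185$)
$\left(\frac{1}{Y} + \sqrt{b + 592}\right)^{2} = \left(\frac{1}{\frac{109}{54}} + \sqrt{-548 + 592}\right)^{2} = \left(\frac{54}{109} + \sqrt{44}\right)^{2} = \left(\frac{54}{109} + 2 \sqrt{11}\right)^{2}$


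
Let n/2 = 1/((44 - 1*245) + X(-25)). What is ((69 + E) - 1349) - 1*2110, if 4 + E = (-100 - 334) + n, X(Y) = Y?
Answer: -432565/113 ≈ -3828.0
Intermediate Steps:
n = -1/113 (n = 2/((44 - 1*245) - 25) = 2/((44 - 245) - 25) = 2/(-201 - 25) = 2/(-226) = 2*(-1/226) = -1/113 ≈ -0.0088496)
E = -49495/113 (E = -4 + ((-100 - 334) - 1/113) = -4 + (-434 - 1/113) = -4 - 49043/113 = -49495/113 ≈ -438.01)
((69 + E) - 1349) - 1*2110 = ((69 - 49495/113) - 1349) - 1*2110 = (-41698/113 - 1349) - 2110 = -194135/113 - 2110 = -432565/113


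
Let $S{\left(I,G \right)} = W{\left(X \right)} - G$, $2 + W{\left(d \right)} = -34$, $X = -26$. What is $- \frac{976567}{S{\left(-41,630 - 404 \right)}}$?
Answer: $\frac{976567}{262} \approx 3727.4$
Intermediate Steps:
$W{\left(d \right)} = -36$ ($W{\left(d \right)} = -2 - 34 = -36$)
$S{\left(I,G \right)} = -36 - G$
$- \frac{976567}{S{\left(-41,630 - 404 \right)}} = - \frac{976567}{-36 - \left(630 - 404\right)} = - \frac{976567}{-36 - 226} = - \frac{976567}{-262} = \left(-976567\right) \left(- \frac{1}{262}\right) = \frac{976567}{262}$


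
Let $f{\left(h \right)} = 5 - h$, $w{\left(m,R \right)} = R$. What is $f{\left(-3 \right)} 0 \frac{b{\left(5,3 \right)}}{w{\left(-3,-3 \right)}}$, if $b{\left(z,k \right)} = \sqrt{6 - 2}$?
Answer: $0$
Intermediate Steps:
$b{\left(z,k \right)} = 2$ ($b{\left(z,k \right)} = \sqrt{4} = 2$)
$f{\left(-3 \right)} 0 \frac{b{\left(5,3 \right)}}{w{\left(-3,-3 \right)}} = \left(5 - -3\right) 0 \frac{2}{-3} = \left(5 + 3\right) 0 \cdot 2 \left(- \frac{1}{3}\right) = 8 \cdot 0 \left(- \frac{2}{3}\right) = 0 \left(- \frac{2}{3}\right) = 0$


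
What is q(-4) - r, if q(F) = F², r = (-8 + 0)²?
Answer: -48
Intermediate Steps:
r = 64 (r = (-8)² = 64)
q(-4) - r = (-4)² - 1*64 = 16 - 64 = -48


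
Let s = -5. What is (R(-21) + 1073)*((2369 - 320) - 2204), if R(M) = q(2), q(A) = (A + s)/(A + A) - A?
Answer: -663555/4 ≈ -1.6589e+5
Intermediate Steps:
q(A) = -A + (-5 + A)/(2*A) (q(A) = (A - 5)/(A + A) - A = (-5 + A)/((2*A)) - A = (-5 + A)*(1/(2*A)) - A = (-5 + A)/(2*A) - A = -A + (-5 + A)/(2*A))
R(M) = -11/4 (R(M) = ½ - 1*2 - 5/2/2 = ½ - 2 - 5/2*½ = ½ - 2 - 5/4 = -11/4)
(R(-21) + 1073)*((2369 - 320) - 2204) = (-11/4 + 1073)*((2369 - 320) - 2204) = 4281*(2049 - 2204)/4 = (4281/4)*(-155) = -663555/4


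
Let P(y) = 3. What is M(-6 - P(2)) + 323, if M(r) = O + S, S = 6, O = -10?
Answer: 319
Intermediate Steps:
M(r) = -4 (M(r) = -10 + 6 = -4)
M(-6 - P(2)) + 323 = -4 + 323 = 319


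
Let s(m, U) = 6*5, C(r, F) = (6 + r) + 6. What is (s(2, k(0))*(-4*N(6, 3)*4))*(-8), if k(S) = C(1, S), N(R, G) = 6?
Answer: 23040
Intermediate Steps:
C(r, F) = 12 + r
k(S) = 13 (k(S) = 12 + 1 = 13)
s(m, U) = 30
(s(2, k(0))*(-4*N(6, 3)*4))*(-8) = (30*(-4*6*4))*(-8) = (30*(-24*4))*(-8) = (30*(-96))*(-8) = -2880*(-8) = 23040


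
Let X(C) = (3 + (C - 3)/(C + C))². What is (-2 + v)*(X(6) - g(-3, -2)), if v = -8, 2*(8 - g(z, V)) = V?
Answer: -125/8 ≈ -15.625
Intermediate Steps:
g(z, V) = 8 - V/2
X(C) = (3 + (-3 + C)/(2*C))² (X(C) = (3 + (-3 + C)/((2*C)))² = (3 + (-3 + C)*(1/(2*C)))² = (3 + (-3 + C)/(2*C))²)
(-2 + v)*(X(6) - g(-3, -2)) = (-2 - 8)*((¼)*(-3 + 7*6)²/6² - (8 - ½*(-2))) = -10*((¼)*(1/36)*(-3 + 42)² - (8 + 1)) = -10*((¼)*(1/36)*39² - 1*9) = -10*((¼)*(1/36)*1521 - 9) = -10*(169/16 - 9) = -10*25/16 = -125/8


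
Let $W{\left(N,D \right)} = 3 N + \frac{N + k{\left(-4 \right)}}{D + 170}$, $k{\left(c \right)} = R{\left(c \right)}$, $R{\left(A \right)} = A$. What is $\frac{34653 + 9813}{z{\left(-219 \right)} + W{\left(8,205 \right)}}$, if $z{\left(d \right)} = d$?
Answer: $- \frac{16674750}{73121} \approx -228.04$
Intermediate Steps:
$k{\left(c \right)} = c$
$W{\left(N,D \right)} = 3 N + \frac{-4 + N}{170 + D}$ ($W{\left(N,D \right)} = 3 N + \frac{N - 4}{D + 170} = 3 N + \frac{-4 + N}{170 + D}$)
$\frac{34653 + 9813}{z{\left(-219 \right)} + W{\left(8,205 \right)}} = \frac{34653 + 9813}{-219 + \frac{-4 + 511 \cdot 8 + 3 \cdot 205 \cdot 8}{170 + 205}} = \frac{44466}{-219 + \frac{-4 + 4088 + 4920}{375}} = \frac{44466}{-219 + \frac{1}{375} \cdot 9004} = \frac{44466}{-219 + \frac{9004}{375}} = \frac{44466}{- \frac{73121}{375}} = 44466 \left(- \frac{375}{73121}\right) = - \frac{16674750}{73121}$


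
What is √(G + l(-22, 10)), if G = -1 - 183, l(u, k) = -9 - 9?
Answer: I*√202 ≈ 14.213*I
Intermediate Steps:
l(u, k) = -18
G = -184
√(G + l(-22, 10)) = √(-184 - 18) = √(-202) = I*√202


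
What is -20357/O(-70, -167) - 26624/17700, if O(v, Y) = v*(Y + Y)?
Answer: -49139401/20691300 ≈ -2.3749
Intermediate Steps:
O(v, Y) = 2*Y*v (O(v, Y) = v*(2*Y) = 2*Y*v)
-20357/O(-70, -167) - 26624/17700 = -20357/(2*(-167)*(-70)) - 26624/17700 = -20357/23380 - 26624*1/17700 = -20357*1/23380 - 6656/4425 = -20357/23380 - 6656/4425 = -49139401/20691300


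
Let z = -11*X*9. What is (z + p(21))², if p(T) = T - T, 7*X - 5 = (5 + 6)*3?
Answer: 14152644/49 ≈ 2.8883e+5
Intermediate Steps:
X = 38/7 (X = 5/7 + ((5 + 6)*3)/7 = 5/7 + (11*3)/7 = 5/7 + (⅐)*33 = 5/7 + 33/7 = 38/7 ≈ 5.4286)
p(T) = 0
z = -3762/7 (z = -11*38/7*9 = -418/7*9 = -3762/7 ≈ -537.43)
(z + p(21))² = (-3762/7 + 0)² = (-3762/7)² = 14152644/49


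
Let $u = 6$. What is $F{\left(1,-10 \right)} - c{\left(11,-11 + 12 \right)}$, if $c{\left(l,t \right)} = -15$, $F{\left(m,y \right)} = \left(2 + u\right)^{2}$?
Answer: $79$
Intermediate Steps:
$F{\left(m,y \right)} = 64$ ($F{\left(m,y \right)} = \left(2 + 6\right)^{2} = 8^{2} = 64$)
$F{\left(1,-10 \right)} - c{\left(11,-11 + 12 \right)} = 64 - -15 = 64 + 15 = 79$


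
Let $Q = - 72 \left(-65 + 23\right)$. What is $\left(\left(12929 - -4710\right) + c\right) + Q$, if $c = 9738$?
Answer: $30401$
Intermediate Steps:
$Q = 3024$ ($Q = \left(-72\right) \left(-42\right) = 3024$)
$\left(\left(12929 - -4710\right) + c\right) + Q = \left(\left(12929 - -4710\right) + 9738\right) + 3024 = \left(\left(12929 + 4710\right) + 9738\right) + 3024 = \left(17639 + 9738\right) + 3024 = 27377 + 3024 = 30401$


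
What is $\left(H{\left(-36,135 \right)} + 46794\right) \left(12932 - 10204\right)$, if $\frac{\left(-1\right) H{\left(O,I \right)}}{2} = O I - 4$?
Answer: $154192016$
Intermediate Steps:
$H{\left(O,I \right)} = 8 - 2 I O$ ($H{\left(O,I \right)} = - 2 \left(O I - 4\right) = - 2 \left(I O - 4\right) = - 2 \left(-4 + I O\right) = 8 - 2 I O$)
$\left(H{\left(-36,135 \right)} + 46794\right) \left(12932 - 10204\right) = \left(\left(8 - 270 \left(-36\right)\right) + 46794\right) \left(12932 - 10204\right) = \left(\left(8 + 9720\right) + 46794\right) 2728 = \left(9728 + 46794\right) 2728 = 56522 \cdot 2728 = 154192016$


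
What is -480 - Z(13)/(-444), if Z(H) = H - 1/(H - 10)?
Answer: -319661/666 ≈ -479.97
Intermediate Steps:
Z(H) = H - 1/(-10 + H)
-480 - Z(13)/(-444) = -480 - (-1 + 13² - 10*13)/(-10 + 13)/(-444) = -480 - (-1 + 169 - 130)/3*(-1)/444 = -480 - (⅓)*38*(-1)/444 = -480 - 38*(-1)/(3*444) = -480 - 1*(-19/666) = -480 + 19/666 = -319661/666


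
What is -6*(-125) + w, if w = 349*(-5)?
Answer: -995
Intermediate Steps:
w = -1745
-6*(-125) + w = -6*(-125) - 1745 = 750 - 1745 = -995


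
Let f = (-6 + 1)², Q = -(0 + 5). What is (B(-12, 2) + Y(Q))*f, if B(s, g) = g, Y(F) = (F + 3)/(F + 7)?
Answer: 25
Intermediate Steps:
Q = -5 (Q = -1*5 = -5)
Y(F) = (3 + F)/(7 + F)
f = 25 (f = (-5)² = 25)
(B(-12, 2) + Y(Q))*f = (2 + (3 - 5)/(7 - 5))*25 = (2 - 2/2)*25 = (2 + (½)*(-2))*25 = (2 - 1)*25 = 1*25 = 25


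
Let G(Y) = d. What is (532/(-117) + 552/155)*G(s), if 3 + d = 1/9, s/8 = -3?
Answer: 35752/12555 ≈ 2.8476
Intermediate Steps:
s = -24 (s = 8*(-3) = -24)
d = -26/9 (d = -3 + 1/9 = -3 + 1*(⅑) = -3 + ⅑ = -26/9 ≈ -2.8889)
G(Y) = -26/9
(532/(-117) + 552/155)*G(s) = (532/(-117) + 552/155)*(-26/9) = (532*(-1/117) + 552*(1/155))*(-26/9) = (-532/117 + 552/155)*(-26/9) = -17876/18135*(-26/9) = 35752/12555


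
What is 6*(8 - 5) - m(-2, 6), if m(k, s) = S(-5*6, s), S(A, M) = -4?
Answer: 22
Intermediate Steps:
m(k, s) = -4
6*(8 - 5) - m(-2, 6) = 6*(8 - 5) - 1*(-4) = 6*3 + 4 = 18 + 4 = 22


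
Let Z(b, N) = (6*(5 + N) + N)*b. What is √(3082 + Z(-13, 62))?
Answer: 5*I*√118 ≈ 54.314*I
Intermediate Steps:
Z(b, N) = b*(30 + 7*N) (Z(b, N) = ((30 + 6*N) + N)*b = (30 + 7*N)*b = b*(30 + 7*N))
√(3082 + Z(-13, 62)) = √(3082 - 13*(30 + 7*62)) = √(3082 - 13*(30 + 434)) = √(3082 - 13*464) = √(3082 - 6032) = √(-2950) = 5*I*√118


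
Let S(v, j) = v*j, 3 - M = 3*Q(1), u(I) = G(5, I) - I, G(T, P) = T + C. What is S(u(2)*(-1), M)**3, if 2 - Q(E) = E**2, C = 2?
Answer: 0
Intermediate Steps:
G(T, P) = 2 + T (G(T, P) = T + 2 = 2 + T)
u(I) = 7 - I (u(I) = (2 + 5) - I = 7 - I)
Q(E) = 2 - E**2
M = 0 (M = 3 - 3*(2 - 1*1**2) = 3 - 3*(2 - 1*1) = 3 - 3*(2 - 1) = 3 - 3 = 0)
S(v, j) = j*v
S(u(2)*(-1), M)**3 = (0*((7 - 1*2)*(-1)))**3 = (0*((7 - 2)*(-1)))**3 = (0*(5*(-1)))**3 = (0*(-5))**3 = 0**3 = 0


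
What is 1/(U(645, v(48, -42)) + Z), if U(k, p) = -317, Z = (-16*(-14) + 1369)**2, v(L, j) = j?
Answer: 1/2537332 ≈ 3.9411e-7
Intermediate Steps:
Z = 2537649 (Z = (224 + 1369)**2 = 1593**2 = 2537649)
1/(U(645, v(48, -42)) + Z) = 1/(-317 + 2537649) = 1/2537332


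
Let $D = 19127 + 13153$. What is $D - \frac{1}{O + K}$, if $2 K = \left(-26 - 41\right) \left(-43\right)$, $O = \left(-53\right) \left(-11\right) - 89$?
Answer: $\frac{124891318}{3869} \approx 32280.0$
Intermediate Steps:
$O = 494$ ($O = 583 - 89 = 494$)
$K = \frac{2881}{2}$ ($K = \frac{\left(-26 - 41\right) \left(-43\right)}{2} = \frac{\left(-67\right) \left(-43\right)}{2} = \frac{1}{2} \cdot 2881 = \frac{2881}{2} \approx 1440.5$)
$D = 32280$
$D - \frac{1}{O + K} = 32280 - \frac{1}{494 + \frac{2881}{2}} = 32280 - \frac{1}{\frac{3869}{2}} = 32280 - \frac{2}{3869} = \frac{124891318}{3869}$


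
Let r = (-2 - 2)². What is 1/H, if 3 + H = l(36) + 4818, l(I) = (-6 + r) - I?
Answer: 1/4789 ≈ 0.00020881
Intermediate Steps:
r = 16 (r = (-4)² = 16)
l(I) = 10 - I (l(I) = (-6 + 16) - I = 10 - I)
H = 4789 (H = -3 + ((10 - 1*36) + 4818) = -3 + ((10 - 36) + 4818) = -3 + (-26 + 4818) = -3 + 4792 = 4789)
1/H = 1/4789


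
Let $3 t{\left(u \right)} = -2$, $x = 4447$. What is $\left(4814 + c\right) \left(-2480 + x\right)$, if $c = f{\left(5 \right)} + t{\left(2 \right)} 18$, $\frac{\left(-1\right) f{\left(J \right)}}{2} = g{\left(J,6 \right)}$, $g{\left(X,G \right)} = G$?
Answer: $9421930$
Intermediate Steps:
$t{\left(u \right)} = - \frac{2}{3}$ ($t{\left(u \right)} = \frac{1}{3} \left(-2\right) = - \frac{2}{3}$)
$f{\left(J \right)} = -12$ ($f{\left(J \right)} = \left(-2\right) 6 = -12$)
$c = -24$ ($c = -12 - 12 = -24$)
$\left(4814 + c\right) \left(-2480 + x\right) = \left(4814 - 24\right) \left(-2480 + 4447\right) = 4790 \cdot 1967 = 9421930$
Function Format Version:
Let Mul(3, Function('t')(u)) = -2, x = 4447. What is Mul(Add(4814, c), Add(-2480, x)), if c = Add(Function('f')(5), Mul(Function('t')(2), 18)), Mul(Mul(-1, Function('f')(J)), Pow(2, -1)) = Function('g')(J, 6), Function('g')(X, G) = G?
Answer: 9421930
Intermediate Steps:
Function('t')(u) = Rational(-2, 3) (Function('t')(u) = Mul(Rational(1, 3), -2) = Rational(-2, 3))
Function('f')(J) = -12 (Function('f')(J) = Mul(-2, 6) = -12)
c = -24 (c = Add(-12, Mul(Rational(-2, 3), 18)) = Add(-12, -12) = -24)
Mul(Add(4814, c), Add(-2480, x)) = Mul(Add(4814, -24), Add(-2480, 4447)) = Mul(4790, 1967) = 9421930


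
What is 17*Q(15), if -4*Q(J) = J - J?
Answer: 0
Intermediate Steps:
Q(J) = 0 (Q(J) = -(J - J)/4 = -1/4*0 = 0)
17*Q(15) = 17*0 = 0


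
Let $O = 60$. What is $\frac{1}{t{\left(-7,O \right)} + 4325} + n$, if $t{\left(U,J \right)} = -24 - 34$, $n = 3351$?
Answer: $\frac{14298718}{4267} \approx 3351.0$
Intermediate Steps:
$t{\left(U,J \right)} = -58$
$\frac{1}{t{\left(-7,O \right)} + 4325} + n = \frac{1}{-58 + 4325} + 3351 = \frac{1}{4267} + 3351 = \frac{14298718}{4267}$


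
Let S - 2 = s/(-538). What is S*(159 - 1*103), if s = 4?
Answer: 30016/269 ≈ 111.58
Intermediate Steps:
S = 536/269 (S = 2 + 4/(-538) = 2 - 1/538*4 = 2 - 2/269 = 536/269 ≈ 1.9926)
S*(159 - 1*103) = 536*(159 - 1*103)/269 = 536*(159 - 103)/269 = (536/269)*56 = 30016/269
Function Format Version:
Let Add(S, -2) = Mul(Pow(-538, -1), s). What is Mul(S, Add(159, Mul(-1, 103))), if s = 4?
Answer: Rational(30016, 269) ≈ 111.58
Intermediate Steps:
S = Rational(536, 269) (S = Add(2, Mul(Pow(-538, -1), 4)) = Add(2, Mul(Rational(-1, 538), 4)) = Add(2, Rational(-2, 269)) = Rational(536, 269) ≈ 1.9926)
Mul(S, Add(159, Mul(-1, 103))) = Mul(Rational(536, 269), Add(159, Mul(-1, 103))) = Mul(Rational(536, 269), Add(159, -103)) = Mul(Rational(536, 269), 56) = Rational(30016, 269)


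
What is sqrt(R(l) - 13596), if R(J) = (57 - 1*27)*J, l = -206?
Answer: 8*I*sqrt(309) ≈ 140.63*I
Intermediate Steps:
R(J) = 30*J (R(J) = (57 - 27)*J = 30*J)
sqrt(R(l) - 13596) = sqrt(30*(-206) - 13596) = sqrt(-6180 - 13596) = sqrt(-19776) = 8*I*sqrt(309)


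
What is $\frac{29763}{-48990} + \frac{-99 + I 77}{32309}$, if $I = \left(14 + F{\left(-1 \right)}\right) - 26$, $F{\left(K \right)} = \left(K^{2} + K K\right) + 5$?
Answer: $- \frac{328441309}{527605970} \approx -0.62251$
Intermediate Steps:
$F{\left(K \right)} = 5 + 2 K^{2}$ ($F{\left(K \right)} = \left(K^{2} + K^{2}\right) + 5 = 2 K^{2} + 5 = 5 + 2 K^{2}$)
$I = -5$ ($I = \left(14 + \left(5 + 2 \left(-1\right)^{2}\right)\right) - 26 = \left(14 + \left(5 + 2 \cdot 1\right)\right) - 26 = \left(14 + \left(5 + 2\right)\right) - 26 = \left(14 + 7\right) - 26 = 21 - 26 = -5$)
$\frac{29763}{-48990} + \frac{-99 + I 77}{32309} = \frac{29763}{-48990} + \frac{-99 - 385}{32309} = 29763 \left(- \frac{1}{48990}\right) + \left(-99 - 385\right) \frac{1}{32309} = - \frac{9921}{16330} - \frac{484}{32309} = - \frac{328441309}{527605970}$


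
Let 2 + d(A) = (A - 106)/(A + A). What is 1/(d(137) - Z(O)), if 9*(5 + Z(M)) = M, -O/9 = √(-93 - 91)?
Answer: 233722/14541593 - 150152*I*√46/14541593 ≈ 0.016073 - 0.070032*I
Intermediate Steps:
d(A) = -2 + (-106 + A)/(2*A) (d(A) = -2 + (A - 106)/(A + A) = -2 + (-106 + A)/((2*A)) = -2 + (-106 + A)*(1/(2*A)) = -2 + (-106 + A)/(2*A))
O = -18*I*√46 (O = -9*√(-93 - 91) = -18*I*√46 ≈ -122.08*I)
Z(M) = -5 + M/9
1/(d(137) - Z(O)) = 1/((-3/2 - 53/137) - (-5 + (-18*I*√46)/9)) = 1/((-3/2 - 53*1/137) - (-5 - 2*I*√46)) = 1/((-3/2 - 53/137) + (5 + 2*I*√46)) = 1/(-517/274 + (5 + 2*I*√46)) = 1/(853/274 + 2*I*√46)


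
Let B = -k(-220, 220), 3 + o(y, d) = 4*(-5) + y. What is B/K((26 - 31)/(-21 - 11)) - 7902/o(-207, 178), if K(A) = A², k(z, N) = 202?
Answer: -4737749/575 ≈ -8239.6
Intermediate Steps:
o(y, d) = -23 + y (o(y, d) = -3 + (4*(-5) + y) = -3 + (-20 + y) = -23 + y)
B = -202 (B = -1*202 = -202)
B/K((26 - 31)/(-21 - 11)) - 7902/o(-207, 178) = -202*(-21 - 11)²/(26 - 31)² - 7902/(-23 - 207) = -202/((-5/(-32))²) - 7902/(-230) = -202/((-5*(-1/32))²) - 7902*(-1/230) = -202/((5/32)²) + 3951/115 = -202/25/1024 + 3951/115 = -202*1024/25 + 3951/115 = -206848/25 + 3951/115 = -4737749/575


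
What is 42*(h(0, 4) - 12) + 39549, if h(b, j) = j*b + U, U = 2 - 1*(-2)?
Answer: 39213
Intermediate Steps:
U = 4 (U = 2 + 2 = 4)
h(b, j) = 4 + b*j (h(b, j) = j*b + 4 = b*j + 4 = 4 + b*j)
42*(h(0, 4) - 12) + 39549 = 42*((4 + 0*4) - 12) + 39549 = 42*((4 + 0) - 12) + 39549 = 42*(4 - 12) + 39549 = 42*(-8) + 39549 = -336 + 39549 = 39213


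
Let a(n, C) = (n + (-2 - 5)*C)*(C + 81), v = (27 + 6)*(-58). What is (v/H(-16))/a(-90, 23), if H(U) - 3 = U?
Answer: -957/169676 ≈ -0.0056402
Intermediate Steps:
H(U) = 3 + U
v = -1914 (v = 33*(-58) = -1914)
a(n, C) = (81 + C)*(n - 7*C) (a(n, C) = (n - 7*C)*(81 + C) = (81 + C)*(n - 7*C))
(v/H(-16))/a(-90, 23) = (-1914/(3 - 16))/(-567*23 - 7*23² + 81*(-90) + 23*(-90)) = (-1914/(-13))/(-13041 - 7*529 - 7290 - 2070) = (-1914*(-1/13))/(-13041 - 3703 - 7290 - 2070) = (1914/13)/(-26104) = (1914/13)*(-1/26104) = -957/169676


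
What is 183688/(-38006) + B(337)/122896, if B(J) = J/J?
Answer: -11287241221/2335392688 ≈ -4.8331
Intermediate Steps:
B(J) = 1
183688/(-38006) + B(337)/122896 = 183688/(-38006) + 1/122896 = 183688*(-1/38006) + 1*(1/122896) = -91844/19003 + 1/122896 = -11287241221/2335392688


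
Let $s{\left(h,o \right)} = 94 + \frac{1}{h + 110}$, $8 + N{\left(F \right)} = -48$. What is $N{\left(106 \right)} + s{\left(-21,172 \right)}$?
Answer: $\frac{3383}{89} \approx 38.011$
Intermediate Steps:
$N{\left(F \right)} = -56$ ($N{\left(F \right)} = -8 - 48 = -56$)
$s{\left(h,o \right)} = 94 + \frac{1}{110 + h}$
$N{\left(106 \right)} + s{\left(-21,172 \right)} = -56 + \frac{10341 + 94 \left(-21\right)}{110 - 21} = -56 + \frac{10341 - 1974}{89} = -56 + \frac{1}{89} \cdot 8367 = -56 + \frac{8367}{89} = \frac{3383}{89}$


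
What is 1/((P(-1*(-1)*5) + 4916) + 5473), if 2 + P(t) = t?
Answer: 1/10392 ≈ 9.6228e-5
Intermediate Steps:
P(t) = -2 + t
1/((P(-1*(-1)*5) + 4916) + 5473) = 1/(((-2 - 1*(-1)*5) + 4916) + 5473) = 1/(((-2 + 1*5) + 4916) + 5473) = 1/(((-2 + 5) + 4916) + 5473) = 1/((3 + 4916) + 5473) = 1/(4919 + 5473) = 1/10392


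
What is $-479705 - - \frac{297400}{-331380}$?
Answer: $- \frac{7948247015}{16569} \approx -4.7971 \cdot 10^{5}$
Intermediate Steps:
$-479705 - - \frac{297400}{-331380} = -479705 - \left(-297400\right) \left(- \frac{1}{331380}\right) = -479705 - \frac{14870}{16569} = - \frac{7948247015}{16569}$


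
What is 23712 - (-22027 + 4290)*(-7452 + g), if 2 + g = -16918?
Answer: -432262452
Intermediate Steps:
g = -16920 (g = -2 - 16918 = -16920)
23712 - (-22027 + 4290)*(-7452 + g) = 23712 - (-22027 + 4290)*(-7452 - 16920) = 23712 - (-17737)*(-24372) = 23712 - 1*432286164 = 23712 - 432286164 = -432262452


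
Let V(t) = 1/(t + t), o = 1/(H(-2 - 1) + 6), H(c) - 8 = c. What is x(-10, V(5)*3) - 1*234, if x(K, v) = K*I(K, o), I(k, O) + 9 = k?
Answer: -44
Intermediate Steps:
H(c) = 8 + c
o = 1/11 (o = 1/((8 + (-2 - 1)) + 6) = 1/((8 - 3) + 6) = 1/(5 + 6) = 1/11 ≈ 0.090909)
I(k, O) = -9 + k
V(t) = 1/(2*t)
x(K, v) = K*(-9 + K)
x(-10, V(5)*3) - 1*234 = -10*(-9 - 10) - 1*234 = -10*(-19) - 234 = 190 - 234 = -44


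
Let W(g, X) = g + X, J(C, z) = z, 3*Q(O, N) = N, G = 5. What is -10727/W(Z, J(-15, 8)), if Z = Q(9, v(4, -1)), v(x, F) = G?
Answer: -32181/29 ≈ -1109.7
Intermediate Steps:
v(x, F) = 5
Q(O, N) = N/3
Z = 5/3 (Z = (⅓)*5 = 5/3 ≈ 1.6667)
W(g, X) = X + g
-10727/W(Z, J(-15, 8)) = -10727/(8 + 5/3) = -10727/29/3 = -10727*3/29 = -32181/29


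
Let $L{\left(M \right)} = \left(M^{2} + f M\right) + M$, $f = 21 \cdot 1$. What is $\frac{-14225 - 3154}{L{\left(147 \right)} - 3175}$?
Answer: $- \frac{17379}{21668} \approx -0.80206$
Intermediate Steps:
$f = 21$
$L{\left(M \right)} = M^{2} + 22 M$ ($L{\left(M \right)} = \left(M^{2} + 21 M\right) + M = M^{2} + 22 M$)
$\frac{-14225 - 3154}{L{\left(147 \right)} - 3175} = \frac{-14225 - 3154}{147 \left(22 + 147\right) - 3175} = - \frac{17379}{147 \cdot 169 - 3175} = - \frac{17379}{24843 - 3175} = - \frac{17379}{21668}$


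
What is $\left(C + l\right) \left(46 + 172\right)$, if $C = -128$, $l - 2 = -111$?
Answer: $-51666$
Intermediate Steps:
$l = -109$ ($l = 2 - 111 = -109$)
$\left(C + l\right) \left(46 + 172\right) = \left(-128 - 109\right) \left(46 + 172\right) = \left(-237\right) 218 = -51666$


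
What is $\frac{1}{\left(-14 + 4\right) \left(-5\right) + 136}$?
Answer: $\frac{1}{186} \approx 0.0053763$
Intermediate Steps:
$\frac{1}{\left(-14 + 4\right) \left(-5\right) + 136} = \frac{1}{\left(-10\right) \left(-5\right) + 136} = \frac{1}{50 + 136} = \frac{1}{186}$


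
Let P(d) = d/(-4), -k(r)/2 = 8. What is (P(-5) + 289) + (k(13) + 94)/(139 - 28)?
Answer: 43061/148 ≈ 290.95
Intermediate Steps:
k(r) = -16 (k(r) = -2*8 = -16)
P(d) = -d/4 (P(d) = d*(-¼) = -d/4)
(P(-5) + 289) + (k(13) + 94)/(139 - 28) = (-¼*(-5) + 289) + (-16 + 94)/(139 - 28) = (5/4 + 289) + 78/111 = 1161/4 + 78*(1/111) = 1161/4 + 26/37 = 43061/148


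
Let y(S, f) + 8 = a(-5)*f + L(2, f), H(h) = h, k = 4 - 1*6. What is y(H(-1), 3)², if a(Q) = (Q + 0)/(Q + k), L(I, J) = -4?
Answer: 4761/49 ≈ 97.163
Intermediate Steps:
k = -2 (k = 4 - 6 = -2)
a(Q) = Q/(-2 + Q) (a(Q) = (Q + 0)/(Q - 2) = Q/(-2 + Q))
y(S, f) = -12 + 5*f/7 (y(S, f) = -8 + ((-5/(-2 - 5))*f - 4) = -8 + ((-5/(-7))*f - 4) = -8 + ((-5*(-⅐))*f - 4) = -8 + (5*f/7 - 4) = -8 + (-4 + 5*f/7) = -12 + 5*f/7)
y(H(-1), 3)² = (-12 + (5/7)*3)² = (-12 + 15/7)² = (-69/7)² = 4761/49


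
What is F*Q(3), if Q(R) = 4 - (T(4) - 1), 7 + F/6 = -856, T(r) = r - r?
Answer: -25890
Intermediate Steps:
T(r) = 0
F = -5178 (F = -42 + 6*(-856) = -42 - 5136 = -5178)
Q(R) = 5 (Q(R) = 4 - (0 - 1) = 4 - 1*(-1) = 4 + 1 = 5)
F*Q(3) = -5178*5 = -25890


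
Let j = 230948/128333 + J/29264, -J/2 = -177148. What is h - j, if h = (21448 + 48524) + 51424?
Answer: 56981866579789/469442114 ≈ 1.2138e+5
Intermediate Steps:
J = 354296 (J = -2*(-177148) = 354296)
h = 121396 (h = 69972 + 51424 = 121396)
j = 6528291355/469442114 (j = 230948/128333 + 354296/29264 = 230948*(1/128333) + 354296*(1/29264) = 230948/128333 + 44287/3658 = 6528291355/469442114 ≈ 13.906)
h - j = 121396 - 1*6528291355/469442114 = 121396 - 6528291355/469442114 = 56981866579789/469442114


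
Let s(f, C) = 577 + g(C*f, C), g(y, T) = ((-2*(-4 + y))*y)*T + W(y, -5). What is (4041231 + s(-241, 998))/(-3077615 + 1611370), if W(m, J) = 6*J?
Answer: 115468337268638/1466245 ≈ 7.8751e+7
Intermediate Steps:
g(y, T) = -30 + T*y*(8 - 2*y) (g(y, T) = ((-2*(-4 + y))*y)*T + 6*(-5) = ((8 - 2*y)*y)*T - 30 = (y*(8 - 2*y))*T - 30 = T*y*(8 - 2*y) - 30 = -30 + T*y*(8 - 2*y))
s(f, C) = 547 - 2*C**3*f**2 + 8*f*C**2 (s(f, C) = 577 + (-30 - 2*C*(C*f)**2 + 8*C*(C*f)) = 577 + (-30 - 2*C*C**2*f**2 + 8*f*C**2) = 577 + (-30 - 2*C**3*f**2 + 8*f*C**2) = 547 - 2*C**3*f**2 + 8*f*C**2)
(4041231 + s(-241, 998))/(-3077615 + 1611370) = (4041231 + (547 - 2*998**3*(-241)**2 + 8*(-241)*998**2))/(-3077615 + 1611370) = (4041231 + (547 - 2*994011992*58081 + 8*(-241)*996004))/(-1466245) = (4041231 + (547 - 115466421014704 - 1920295712))*(-1/1466245) = (4041231 - 115468341309869)*(-1/1466245) = -115468337268638*(-1/1466245) = 115468337268638/1466245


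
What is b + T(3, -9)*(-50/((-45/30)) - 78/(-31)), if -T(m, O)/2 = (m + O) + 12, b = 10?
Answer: -13026/31 ≈ -420.19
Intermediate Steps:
T(m, O) = -24 - 2*O - 2*m (T(m, O) = -2*((m + O) + 12) = -2*((O + m) + 12) = -2*(12 + O + m) = -24 - 2*O - 2*m)
b + T(3, -9)*(-50/((-45/30)) - 78/(-31)) = 10 + (-24 - 2*(-9) - 2*3)*(-50/((-45/30)) - 78/(-31)) = 10 + (-24 + 18 - 6)*(-50/((-45*1/30)) - 78*(-1/31)) = 10 - 12*(-50/(-3/2) + 78/31) = 10 - 12*(-50*(-2/3) + 78/31) = 10 - 12*(100/3 + 78/31) = 10 - 12*3334/93 = 10 - 13336/31 = -13026/31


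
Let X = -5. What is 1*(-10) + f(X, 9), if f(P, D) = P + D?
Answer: -6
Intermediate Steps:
f(P, D) = D + P
1*(-10) + f(X, 9) = 1*(-10) + (9 - 5) = -10 + 4 = -6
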